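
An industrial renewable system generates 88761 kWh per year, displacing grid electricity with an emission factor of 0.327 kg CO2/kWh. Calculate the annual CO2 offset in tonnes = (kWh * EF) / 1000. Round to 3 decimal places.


CO2 offset in kg = generation * emission_factor
CO2 offset = 88761 * 0.327 = 29024.85 kg
Convert to tonnes:
  CO2 offset = 29024.85 / 1000 = 29.025 tonnes

29.025


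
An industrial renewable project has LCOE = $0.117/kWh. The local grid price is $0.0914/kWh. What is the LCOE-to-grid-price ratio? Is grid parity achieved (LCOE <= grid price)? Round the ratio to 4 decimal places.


Compare LCOE to grid price:
  LCOE = $0.117/kWh, Grid price = $0.0914/kWh
  Ratio = LCOE / grid_price = 0.117 / 0.0914 = 1.2801
  Grid parity achieved (ratio <= 1)? no

1.2801


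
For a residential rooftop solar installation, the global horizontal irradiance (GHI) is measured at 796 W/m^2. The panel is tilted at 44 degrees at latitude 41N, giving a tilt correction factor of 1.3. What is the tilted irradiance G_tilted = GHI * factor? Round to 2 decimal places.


Identify the given values:
  GHI = 796 W/m^2, tilt correction factor = 1.3
Apply the formula G_tilted = GHI * factor:
  G_tilted = 796 * 1.3
  G_tilted = 1034.80 W/m^2

1034.80


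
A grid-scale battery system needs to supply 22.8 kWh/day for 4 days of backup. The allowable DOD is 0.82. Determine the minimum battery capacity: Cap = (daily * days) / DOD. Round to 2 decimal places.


Total energy needed = daily * days = 22.8 * 4 = 91.2 kWh
Account for depth of discharge:
  Cap = total_energy / DOD = 91.2 / 0.82
  Cap = 111.22 kWh

111.22


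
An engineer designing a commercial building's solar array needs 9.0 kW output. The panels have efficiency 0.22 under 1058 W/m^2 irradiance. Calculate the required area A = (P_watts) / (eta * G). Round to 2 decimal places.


Convert target power to watts: P = 9.0 * 1000 = 9000.0 W
Compute denominator: eta * G = 0.22 * 1058 = 232.76
Required area A = P / (eta * G) = 9000.0 / 232.76
A = 38.67 m^2

38.67


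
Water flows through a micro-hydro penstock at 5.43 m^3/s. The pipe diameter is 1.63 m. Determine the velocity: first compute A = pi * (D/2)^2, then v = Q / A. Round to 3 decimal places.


Compute pipe cross-sectional area:
  A = pi * (D/2)^2 = pi * (1.63/2)^2 = 2.0867 m^2
Calculate velocity:
  v = Q / A = 5.43 / 2.0867
  v = 2.602 m/s

2.602


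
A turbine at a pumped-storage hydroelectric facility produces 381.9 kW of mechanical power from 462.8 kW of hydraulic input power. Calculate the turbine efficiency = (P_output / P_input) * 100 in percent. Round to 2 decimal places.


Turbine efficiency = (output power / input power) * 100
eta = (381.9 / 462.8) * 100
eta = 82.52%

82.52


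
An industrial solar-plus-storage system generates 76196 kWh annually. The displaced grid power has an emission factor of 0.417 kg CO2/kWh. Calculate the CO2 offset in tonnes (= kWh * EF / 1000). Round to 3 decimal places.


CO2 offset in kg = generation * emission_factor
CO2 offset = 76196 * 0.417 = 31773.73 kg
Convert to tonnes:
  CO2 offset = 31773.73 / 1000 = 31.774 tonnes

31.774


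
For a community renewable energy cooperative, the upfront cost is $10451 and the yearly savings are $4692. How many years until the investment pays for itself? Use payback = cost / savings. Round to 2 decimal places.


Simple payback period = initial cost / annual savings
Payback = 10451 / 4692
Payback = 2.23 years

2.23


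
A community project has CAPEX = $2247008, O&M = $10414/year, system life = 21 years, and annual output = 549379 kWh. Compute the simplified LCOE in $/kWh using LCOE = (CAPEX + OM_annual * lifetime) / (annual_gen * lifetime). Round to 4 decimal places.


Total cost = CAPEX + OM * lifetime = 2247008 + 10414 * 21 = 2247008 + 218694 = 2465702
Total generation = annual * lifetime = 549379 * 21 = 11536959 kWh
LCOE = 2465702 / 11536959
LCOE = 0.2137 $/kWh

0.2137


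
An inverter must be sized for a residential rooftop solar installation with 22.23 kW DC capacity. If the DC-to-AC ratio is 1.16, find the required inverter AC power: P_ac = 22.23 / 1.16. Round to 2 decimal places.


The inverter AC capacity is determined by the DC/AC ratio.
Given: P_dc = 22.23 kW, DC/AC ratio = 1.16
P_ac = P_dc / ratio = 22.23 / 1.16
P_ac = 19.16 kW

19.16


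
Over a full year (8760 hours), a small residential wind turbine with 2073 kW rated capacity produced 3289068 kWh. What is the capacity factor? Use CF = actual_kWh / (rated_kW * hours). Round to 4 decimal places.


Capacity factor = actual output / maximum possible output
Maximum possible = rated * hours = 2073 * 8760 = 18159480 kWh
CF = 3289068 / 18159480
CF = 0.1811

0.1811


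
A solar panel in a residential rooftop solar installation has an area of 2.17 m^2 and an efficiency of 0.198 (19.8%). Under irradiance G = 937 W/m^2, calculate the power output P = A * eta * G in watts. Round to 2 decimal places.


Use the solar power formula P = A * eta * G.
Given: A = 2.17 m^2, eta = 0.198, G = 937 W/m^2
P = 2.17 * 0.198 * 937
P = 402.59 W

402.59


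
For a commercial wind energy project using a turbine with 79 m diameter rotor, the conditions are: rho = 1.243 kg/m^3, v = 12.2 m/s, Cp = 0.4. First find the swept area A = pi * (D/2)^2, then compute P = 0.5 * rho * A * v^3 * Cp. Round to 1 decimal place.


Step 1 -- Compute swept area:
  A = pi * (D/2)^2 = pi * (79/2)^2 = 4901.67 m^2
Step 2 -- Apply wind power equation:
  P = 0.5 * rho * A * v^3 * Cp
  v^3 = 12.2^3 = 1815.848
  P = 0.5 * 1.243 * 4901.67 * 1815.848 * 0.4
  P = 2212710.9 W

2212710.9


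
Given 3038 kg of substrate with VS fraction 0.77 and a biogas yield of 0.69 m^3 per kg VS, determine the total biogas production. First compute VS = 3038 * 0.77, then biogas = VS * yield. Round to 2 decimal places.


Compute volatile solids:
  VS = mass * VS_fraction = 3038 * 0.77 = 2339.26 kg
Calculate biogas volume:
  Biogas = VS * specific_yield = 2339.26 * 0.69
  Biogas = 1614.09 m^3

1614.09


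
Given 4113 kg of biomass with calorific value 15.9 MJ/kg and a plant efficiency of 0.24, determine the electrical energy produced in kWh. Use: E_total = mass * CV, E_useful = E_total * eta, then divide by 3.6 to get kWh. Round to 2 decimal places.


Total energy = mass * CV = 4113 * 15.9 = 65396.7 MJ
Useful energy = total * eta = 65396.7 * 0.24 = 15695.21 MJ
Convert to kWh: 15695.21 / 3.6
Useful energy = 4359.78 kWh

4359.78


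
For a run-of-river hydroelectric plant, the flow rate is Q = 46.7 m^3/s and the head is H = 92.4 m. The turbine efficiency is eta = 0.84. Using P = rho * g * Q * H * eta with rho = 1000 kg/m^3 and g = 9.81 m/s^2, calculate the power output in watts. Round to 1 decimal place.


Apply the hydropower formula P = rho * g * Q * H * eta
rho * g = 1000 * 9.81 = 9810.0
P = 9810.0 * 46.7 * 92.4 * 0.84
P = 35557985.2 W

35557985.2


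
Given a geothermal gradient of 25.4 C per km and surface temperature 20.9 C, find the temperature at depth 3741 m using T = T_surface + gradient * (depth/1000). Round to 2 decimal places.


Convert depth to km: 3741 / 1000 = 3.741 km
Temperature increase = gradient * depth_km = 25.4 * 3.741 = 95.02 C
Temperature at depth = T_surface + delta_T = 20.9 + 95.02
T = 115.92 C

115.92


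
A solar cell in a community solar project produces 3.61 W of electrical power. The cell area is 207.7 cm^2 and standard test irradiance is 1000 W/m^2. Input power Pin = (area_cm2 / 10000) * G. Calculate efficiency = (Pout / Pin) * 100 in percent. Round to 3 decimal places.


First compute the input power:
  Pin = area_cm2 / 10000 * G = 207.7 / 10000 * 1000 = 20.77 W
Then compute efficiency:
  Efficiency = (Pout / Pin) * 100 = (3.61 / 20.77) * 100
  Efficiency = 17.381%

17.381


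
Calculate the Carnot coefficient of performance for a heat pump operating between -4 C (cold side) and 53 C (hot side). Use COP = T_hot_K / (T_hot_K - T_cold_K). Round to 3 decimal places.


Convert to Kelvin:
  T_hot = 53 + 273.15 = 326.15 K
  T_cold = -4 + 273.15 = 269.15 K
Apply Carnot COP formula:
  COP = T_hot_K / (T_hot_K - T_cold_K) = 326.15 / 57.0
  COP = 5.722

5.722


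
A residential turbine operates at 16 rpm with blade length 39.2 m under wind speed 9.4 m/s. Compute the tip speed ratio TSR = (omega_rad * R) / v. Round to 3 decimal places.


Convert rotational speed to rad/s:
  omega = 16 * 2 * pi / 60 = 1.6755 rad/s
Compute tip speed:
  v_tip = omega * R = 1.6755 * 39.2 = 65.68 m/s
Tip speed ratio:
  TSR = v_tip / v_wind = 65.68 / 9.4 = 6.987

6.987


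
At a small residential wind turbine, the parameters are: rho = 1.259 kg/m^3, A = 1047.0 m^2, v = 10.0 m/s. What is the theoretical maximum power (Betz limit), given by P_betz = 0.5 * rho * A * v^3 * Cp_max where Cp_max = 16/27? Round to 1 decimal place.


The Betz coefficient Cp_max = 16/27 = 0.5926
v^3 = 10.0^3 = 1000.0
P_betz = 0.5 * rho * A * v^3 * Cp_max
P_betz = 0.5 * 1.259 * 1047.0 * 1000.0 * 0.5926
P_betz = 390569.8 W

390569.8


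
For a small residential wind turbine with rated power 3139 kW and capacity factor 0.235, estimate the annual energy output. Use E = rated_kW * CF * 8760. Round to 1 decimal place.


Annual energy = rated_kW * capacity_factor * hours_per_year
Given: P_rated = 3139 kW, CF = 0.235, hours = 8760
E = 3139 * 0.235 * 8760
E = 6461945.4 kWh

6461945.4


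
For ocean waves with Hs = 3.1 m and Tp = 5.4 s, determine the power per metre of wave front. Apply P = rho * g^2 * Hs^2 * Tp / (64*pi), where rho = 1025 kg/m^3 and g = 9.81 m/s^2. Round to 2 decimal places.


Apply wave power formula:
  g^2 = 9.81^2 = 96.2361
  Hs^2 = 3.1^2 = 9.61
  Numerator = rho * g^2 * Hs^2 * Tp = 1025 * 96.2361 * 9.61 * 5.4 = 5118928.08
  Denominator = 64 * pi = 201.0619
  P = 5118928.08 / 201.0619 = 25459.46 W/m

25459.46


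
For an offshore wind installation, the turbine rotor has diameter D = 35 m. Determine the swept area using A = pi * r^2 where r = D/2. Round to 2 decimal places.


Compute the rotor radius:
  r = D / 2 = 35 / 2 = 17.5 m
Calculate swept area:
  A = pi * r^2 = pi * 17.5^2
  A = 962.11 m^2

962.11


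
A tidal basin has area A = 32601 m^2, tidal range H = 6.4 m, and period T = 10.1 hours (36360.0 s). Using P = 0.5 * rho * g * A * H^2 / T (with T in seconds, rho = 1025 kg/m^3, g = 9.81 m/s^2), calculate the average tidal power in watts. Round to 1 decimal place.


Convert period to seconds: T = 10.1 * 3600 = 36360.0 s
H^2 = 6.4^2 = 40.96
P = 0.5 * rho * g * A * H^2 / T
P = 0.5 * 1025 * 9.81 * 32601 * 40.96 / 36360.0
P = 184641.7 W

184641.7


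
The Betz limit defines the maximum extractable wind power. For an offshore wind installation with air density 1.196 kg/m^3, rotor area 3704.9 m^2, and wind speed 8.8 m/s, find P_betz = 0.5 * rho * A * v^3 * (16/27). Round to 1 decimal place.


The Betz coefficient Cp_max = 16/27 = 0.5926
v^3 = 8.8^3 = 681.472
P_betz = 0.5 * rho * A * v^3 * Cp_max
P_betz = 0.5 * 1.196 * 3704.9 * 681.472 * 0.5926
P_betz = 894709.2 W

894709.2


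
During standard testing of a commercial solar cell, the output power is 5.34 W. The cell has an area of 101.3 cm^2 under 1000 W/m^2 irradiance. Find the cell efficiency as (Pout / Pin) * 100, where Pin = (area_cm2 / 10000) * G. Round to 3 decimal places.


First compute the input power:
  Pin = area_cm2 / 10000 * G = 101.3 / 10000 * 1000 = 10.13 W
Then compute efficiency:
  Efficiency = (Pout / Pin) * 100 = (5.34 / 10.13) * 100
  Efficiency = 52.715%

52.715


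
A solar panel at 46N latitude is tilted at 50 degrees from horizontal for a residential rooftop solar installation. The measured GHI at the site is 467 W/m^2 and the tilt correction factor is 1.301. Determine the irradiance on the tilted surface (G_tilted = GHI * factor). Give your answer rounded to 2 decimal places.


Identify the given values:
  GHI = 467 W/m^2, tilt correction factor = 1.301
Apply the formula G_tilted = GHI * factor:
  G_tilted = 467 * 1.301
  G_tilted = 607.57 W/m^2

607.57


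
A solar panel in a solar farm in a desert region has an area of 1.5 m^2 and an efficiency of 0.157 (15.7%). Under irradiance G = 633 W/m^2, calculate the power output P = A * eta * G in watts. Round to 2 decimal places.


Use the solar power formula P = A * eta * G.
Given: A = 1.5 m^2, eta = 0.157, G = 633 W/m^2
P = 1.5 * 0.157 * 633
P = 149.07 W

149.07


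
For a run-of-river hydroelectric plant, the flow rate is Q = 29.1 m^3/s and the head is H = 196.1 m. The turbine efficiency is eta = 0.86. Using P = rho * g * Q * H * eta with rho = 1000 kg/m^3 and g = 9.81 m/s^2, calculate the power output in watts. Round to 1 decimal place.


Apply the hydropower formula P = rho * g * Q * H * eta
rho * g = 1000 * 9.81 = 9810.0
P = 9810.0 * 29.1 * 196.1 * 0.86
P = 48143542.3 W

48143542.3


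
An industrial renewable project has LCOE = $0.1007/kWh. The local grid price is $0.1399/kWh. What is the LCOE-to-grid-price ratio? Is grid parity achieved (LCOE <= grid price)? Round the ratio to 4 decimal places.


Compare LCOE to grid price:
  LCOE = $0.1007/kWh, Grid price = $0.1399/kWh
  Ratio = LCOE / grid_price = 0.1007 / 0.1399 = 0.7198
  Grid parity achieved (ratio <= 1)? yes

0.7198


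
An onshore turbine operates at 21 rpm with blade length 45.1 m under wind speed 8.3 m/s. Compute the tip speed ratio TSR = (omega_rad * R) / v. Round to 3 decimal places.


Convert rotational speed to rad/s:
  omega = 21 * 2 * pi / 60 = 2.1991 rad/s
Compute tip speed:
  v_tip = omega * R = 2.1991 * 45.1 = 99.18 m/s
Tip speed ratio:
  TSR = v_tip / v_wind = 99.18 / 8.3 = 11.949

11.949


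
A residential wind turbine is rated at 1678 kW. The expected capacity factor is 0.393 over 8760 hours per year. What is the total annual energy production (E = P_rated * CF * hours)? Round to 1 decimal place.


Annual energy = rated_kW * capacity_factor * hours_per_year
Given: P_rated = 1678 kW, CF = 0.393, hours = 8760
E = 1678 * 0.393 * 8760
E = 5776817.0 kWh

5776817.0


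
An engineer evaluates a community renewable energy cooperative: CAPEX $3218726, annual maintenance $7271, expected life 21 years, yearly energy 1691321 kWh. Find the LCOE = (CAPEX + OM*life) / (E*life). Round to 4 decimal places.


Total cost = CAPEX + OM * lifetime = 3218726 + 7271 * 21 = 3218726 + 152691 = 3371417
Total generation = annual * lifetime = 1691321 * 21 = 35517741 kWh
LCOE = 3371417 / 35517741
LCOE = 0.0949 $/kWh

0.0949


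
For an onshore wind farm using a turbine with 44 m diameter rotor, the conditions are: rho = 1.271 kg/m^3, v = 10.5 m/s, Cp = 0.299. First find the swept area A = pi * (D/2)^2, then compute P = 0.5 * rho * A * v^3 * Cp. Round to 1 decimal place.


Step 1 -- Compute swept area:
  A = pi * (D/2)^2 = pi * (44/2)^2 = 1520.53 m^2
Step 2 -- Apply wind power equation:
  P = 0.5 * rho * A * v^3 * Cp
  v^3 = 10.5^3 = 1157.625
  P = 0.5 * 1.271 * 1520.53 * 1157.625 * 0.299
  P = 334464.4 W

334464.4


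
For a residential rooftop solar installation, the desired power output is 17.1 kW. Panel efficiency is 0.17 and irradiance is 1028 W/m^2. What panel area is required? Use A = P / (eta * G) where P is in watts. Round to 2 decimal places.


Convert target power to watts: P = 17.1 * 1000 = 17100.0 W
Compute denominator: eta * G = 0.17 * 1028 = 174.76
Required area A = P / (eta * G) = 17100.0 / 174.76
A = 97.85 m^2

97.85


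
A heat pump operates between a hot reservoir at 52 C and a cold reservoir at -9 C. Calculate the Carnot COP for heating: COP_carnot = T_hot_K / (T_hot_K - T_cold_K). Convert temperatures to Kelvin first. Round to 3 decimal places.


Convert to Kelvin:
  T_hot = 52 + 273.15 = 325.15 K
  T_cold = -9 + 273.15 = 264.15 K
Apply Carnot COP formula:
  COP = T_hot_K / (T_hot_K - T_cold_K) = 325.15 / 61.0
  COP = 5.330

5.330


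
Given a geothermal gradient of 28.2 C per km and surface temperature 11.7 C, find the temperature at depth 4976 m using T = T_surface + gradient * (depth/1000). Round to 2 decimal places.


Convert depth to km: 4976 / 1000 = 4.976 km
Temperature increase = gradient * depth_km = 28.2 * 4.976 = 140.32 C
Temperature at depth = T_surface + delta_T = 11.7 + 140.32
T = 152.02 C

152.02


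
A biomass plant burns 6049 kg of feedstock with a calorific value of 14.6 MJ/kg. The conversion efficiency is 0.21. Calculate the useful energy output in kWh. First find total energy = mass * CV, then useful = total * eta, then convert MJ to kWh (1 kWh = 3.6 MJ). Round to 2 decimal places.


Total energy = mass * CV = 6049 * 14.6 = 88315.4 MJ
Useful energy = total * eta = 88315.4 * 0.21 = 18546.23 MJ
Convert to kWh: 18546.23 / 3.6
Useful energy = 5151.73 kWh

5151.73


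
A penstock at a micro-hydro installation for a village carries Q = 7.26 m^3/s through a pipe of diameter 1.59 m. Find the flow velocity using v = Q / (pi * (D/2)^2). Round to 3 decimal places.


Compute pipe cross-sectional area:
  A = pi * (D/2)^2 = pi * (1.59/2)^2 = 1.9856 m^2
Calculate velocity:
  v = Q / A = 7.26 / 1.9856
  v = 3.656 m/s

3.656


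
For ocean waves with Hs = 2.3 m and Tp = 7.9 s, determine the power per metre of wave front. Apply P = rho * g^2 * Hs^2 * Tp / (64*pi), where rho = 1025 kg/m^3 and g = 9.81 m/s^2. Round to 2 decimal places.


Apply wave power formula:
  g^2 = 9.81^2 = 96.2361
  Hs^2 = 2.3^2 = 5.29
  Numerator = rho * g^2 * Hs^2 * Tp = 1025 * 96.2361 * 5.29 * 7.9 = 4122347.93
  Denominator = 64 * pi = 201.0619
  P = 4122347.93 / 201.0619 = 20502.88 W/m

20502.88


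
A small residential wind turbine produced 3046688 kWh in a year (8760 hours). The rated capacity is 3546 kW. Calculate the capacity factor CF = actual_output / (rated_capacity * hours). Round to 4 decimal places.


Capacity factor = actual output / maximum possible output
Maximum possible = rated * hours = 3546 * 8760 = 31062960 kWh
CF = 3046688 / 31062960
CF = 0.0981

0.0981


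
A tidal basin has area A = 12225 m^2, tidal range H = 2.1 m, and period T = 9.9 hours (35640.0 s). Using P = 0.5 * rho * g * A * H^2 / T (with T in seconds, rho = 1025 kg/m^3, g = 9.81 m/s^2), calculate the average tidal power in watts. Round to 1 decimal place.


Convert period to seconds: T = 9.9 * 3600 = 35640.0 s
H^2 = 2.1^2 = 4.41
P = 0.5 * rho * g * A * H^2 / T
P = 0.5 * 1025 * 9.81 * 12225 * 4.41 / 35640.0
P = 7605.2 W

7605.2


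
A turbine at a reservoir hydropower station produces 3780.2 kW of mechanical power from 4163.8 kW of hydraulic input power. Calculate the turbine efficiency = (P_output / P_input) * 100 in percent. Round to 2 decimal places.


Turbine efficiency = (output power / input power) * 100
eta = (3780.2 / 4163.8) * 100
eta = 90.79%

90.79


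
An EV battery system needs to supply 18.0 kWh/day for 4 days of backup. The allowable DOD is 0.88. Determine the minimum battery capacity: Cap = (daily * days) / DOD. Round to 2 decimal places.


Total energy needed = daily * days = 18.0 * 4 = 72.0 kWh
Account for depth of discharge:
  Cap = total_energy / DOD = 72.0 / 0.88
  Cap = 81.82 kWh

81.82


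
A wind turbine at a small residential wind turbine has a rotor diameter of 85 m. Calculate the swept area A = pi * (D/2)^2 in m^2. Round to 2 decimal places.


Compute the rotor radius:
  r = D / 2 = 85 / 2 = 42.5 m
Calculate swept area:
  A = pi * r^2 = pi * 42.5^2
  A = 5674.50 m^2

5674.50


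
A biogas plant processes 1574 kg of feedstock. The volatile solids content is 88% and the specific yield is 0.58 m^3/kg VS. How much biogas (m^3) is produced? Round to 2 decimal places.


Compute volatile solids:
  VS = mass * VS_fraction = 1574 * 0.88 = 1385.12 kg
Calculate biogas volume:
  Biogas = VS * specific_yield = 1385.12 * 0.58
  Biogas = 803.37 m^3

803.37


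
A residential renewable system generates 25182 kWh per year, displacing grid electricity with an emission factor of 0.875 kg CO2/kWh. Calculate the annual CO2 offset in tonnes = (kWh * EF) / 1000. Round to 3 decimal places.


CO2 offset in kg = generation * emission_factor
CO2 offset = 25182 * 0.875 = 22034.25 kg
Convert to tonnes:
  CO2 offset = 22034.25 / 1000 = 22.034 tonnes

22.034


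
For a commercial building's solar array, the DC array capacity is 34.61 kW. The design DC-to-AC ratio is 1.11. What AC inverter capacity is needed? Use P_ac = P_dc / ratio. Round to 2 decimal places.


The inverter AC capacity is determined by the DC/AC ratio.
Given: P_dc = 34.61 kW, DC/AC ratio = 1.11
P_ac = P_dc / ratio = 34.61 / 1.11
P_ac = 31.18 kW

31.18


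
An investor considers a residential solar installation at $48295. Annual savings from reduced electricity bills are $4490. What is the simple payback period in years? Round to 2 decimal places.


Simple payback period = initial cost / annual savings
Payback = 48295 / 4490
Payback = 10.76 years

10.76


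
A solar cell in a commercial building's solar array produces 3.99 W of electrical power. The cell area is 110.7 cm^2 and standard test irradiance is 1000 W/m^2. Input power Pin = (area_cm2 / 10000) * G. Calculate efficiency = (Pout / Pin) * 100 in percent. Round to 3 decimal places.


First compute the input power:
  Pin = area_cm2 / 10000 * G = 110.7 / 10000 * 1000 = 11.07 W
Then compute efficiency:
  Efficiency = (Pout / Pin) * 100 = (3.99 / 11.07) * 100
  Efficiency = 36.043%

36.043


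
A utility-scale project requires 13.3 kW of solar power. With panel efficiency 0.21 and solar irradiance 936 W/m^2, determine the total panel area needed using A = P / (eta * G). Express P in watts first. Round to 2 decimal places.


Convert target power to watts: P = 13.3 * 1000 = 13300.0 W
Compute denominator: eta * G = 0.21 * 936 = 196.56
Required area A = P / (eta * G) = 13300.0 / 196.56
A = 67.66 m^2

67.66


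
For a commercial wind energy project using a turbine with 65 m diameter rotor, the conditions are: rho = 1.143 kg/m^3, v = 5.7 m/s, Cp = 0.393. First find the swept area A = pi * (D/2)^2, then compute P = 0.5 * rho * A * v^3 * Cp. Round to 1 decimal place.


Step 1 -- Compute swept area:
  A = pi * (D/2)^2 = pi * (65/2)^2 = 3318.31 m^2
Step 2 -- Apply wind power equation:
  P = 0.5 * rho * A * v^3 * Cp
  v^3 = 5.7^3 = 185.193
  P = 0.5 * 1.143 * 3318.31 * 185.193 * 0.393
  P = 138022.5 W

138022.5


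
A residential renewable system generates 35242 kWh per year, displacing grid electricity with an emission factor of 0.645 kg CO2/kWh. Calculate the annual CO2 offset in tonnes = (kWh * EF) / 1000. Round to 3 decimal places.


CO2 offset in kg = generation * emission_factor
CO2 offset = 35242 * 0.645 = 22731.09 kg
Convert to tonnes:
  CO2 offset = 22731.09 / 1000 = 22.731 tonnes

22.731


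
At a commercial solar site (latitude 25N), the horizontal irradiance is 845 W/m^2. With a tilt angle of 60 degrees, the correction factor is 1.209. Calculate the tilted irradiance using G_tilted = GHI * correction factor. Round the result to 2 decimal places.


Identify the given values:
  GHI = 845 W/m^2, tilt correction factor = 1.209
Apply the formula G_tilted = GHI * factor:
  G_tilted = 845 * 1.209
  G_tilted = 1021.61 W/m^2

1021.61


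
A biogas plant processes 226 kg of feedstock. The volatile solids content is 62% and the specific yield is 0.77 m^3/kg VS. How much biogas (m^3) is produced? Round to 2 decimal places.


Compute volatile solids:
  VS = mass * VS_fraction = 226 * 0.62 = 140.12 kg
Calculate biogas volume:
  Biogas = VS * specific_yield = 140.12 * 0.77
  Biogas = 107.89 m^3

107.89


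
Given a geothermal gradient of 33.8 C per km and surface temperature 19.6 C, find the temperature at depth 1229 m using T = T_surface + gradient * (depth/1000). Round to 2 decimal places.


Convert depth to km: 1229 / 1000 = 1.229 km
Temperature increase = gradient * depth_km = 33.8 * 1.229 = 41.54 C
Temperature at depth = T_surface + delta_T = 19.6 + 41.54
T = 61.14 C

61.14


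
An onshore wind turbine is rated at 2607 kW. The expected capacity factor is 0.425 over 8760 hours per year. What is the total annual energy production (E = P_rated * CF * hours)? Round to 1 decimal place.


Annual energy = rated_kW * capacity_factor * hours_per_year
Given: P_rated = 2607 kW, CF = 0.425, hours = 8760
E = 2607 * 0.425 * 8760
E = 9705861.0 kWh

9705861.0


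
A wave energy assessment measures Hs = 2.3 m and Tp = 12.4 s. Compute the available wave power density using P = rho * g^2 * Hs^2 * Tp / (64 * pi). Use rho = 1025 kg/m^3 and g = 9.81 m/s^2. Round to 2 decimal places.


Apply wave power formula:
  g^2 = 9.81^2 = 96.2361
  Hs^2 = 2.3^2 = 5.29
  Numerator = rho * g^2 * Hs^2 * Tp = 1025 * 96.2361 * 5.29 * 12.4 = 6470520.8
  Denominator = 64 * pi = 201.0619
  P = 6470520.8 / 201.0619 = 32181.73 W/m

32181.73


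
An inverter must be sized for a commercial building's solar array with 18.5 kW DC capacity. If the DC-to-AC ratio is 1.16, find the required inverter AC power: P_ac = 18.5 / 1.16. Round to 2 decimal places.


The inverter AC capacity is determined by the DC/AC ratio.
Given: P_dc = 18.5 kW, DC/AC ratio = 1.16
P_ac = P_dc / ratio = 18.5 / 1.16
P_ac = 15.95 kW

15.95


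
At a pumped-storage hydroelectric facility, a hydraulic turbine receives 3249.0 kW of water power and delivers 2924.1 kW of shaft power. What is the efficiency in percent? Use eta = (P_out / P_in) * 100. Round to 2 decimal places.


Turbine efficiency = (output power / input power) * 100
eta = (2924.1 / 3249.0) * 100
eta = 90.00%

90.00


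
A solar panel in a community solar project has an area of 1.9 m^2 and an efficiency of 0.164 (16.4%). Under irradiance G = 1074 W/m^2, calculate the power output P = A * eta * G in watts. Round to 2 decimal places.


Use the solar power formula P = A * eta * G.
Given: A = 1.9 m^2, eta = 0.164, G = 1074 W/m^2
P = 1.9 * 0.164 * 1074
P = 334.66 W

334.66


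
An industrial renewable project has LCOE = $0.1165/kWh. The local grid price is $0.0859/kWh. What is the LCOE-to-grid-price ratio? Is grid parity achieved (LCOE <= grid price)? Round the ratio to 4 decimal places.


Compare LCOE to grid price:
  LCOE = $0.1165/kWh, Grid price = $0.0859/kWh
  Ratio = LCOE / grid_price = 0.1165 / 0.0859 = 1.3562
  Grid parity achieved (ratio <= 1)? no

1.3562


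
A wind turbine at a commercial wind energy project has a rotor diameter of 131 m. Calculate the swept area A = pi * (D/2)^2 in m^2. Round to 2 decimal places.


Compute the rotor radius:
  r = D / 2 = 131 / 2 = 65.5 m
Calculate swept area:
  A = pi * r^2 = pi * 65.5^2
  A = 13478.22 m^2

13478.22


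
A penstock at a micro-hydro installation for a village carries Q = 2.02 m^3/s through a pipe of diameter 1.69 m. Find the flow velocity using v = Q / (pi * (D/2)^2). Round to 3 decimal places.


Compute pipe cross-sectional area:
  A = pi * (D/2)^2 = pi * (1.69/2)^2 = 2.2432 m^2
Calculate velocity:
  v = Q / A = 2.02 / 2.2432
  v = 0.901 m/s

0.901


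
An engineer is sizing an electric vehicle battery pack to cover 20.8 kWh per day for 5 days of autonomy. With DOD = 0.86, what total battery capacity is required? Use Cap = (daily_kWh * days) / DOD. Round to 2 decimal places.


Total energy needed = daily * days = 20.8 * 5 = 104.0 kWh
Account for depth of discharge:
  Cap = total_energy / DOD = 104.0 / 0.86
  Cap = 120.93 kWh

120.93


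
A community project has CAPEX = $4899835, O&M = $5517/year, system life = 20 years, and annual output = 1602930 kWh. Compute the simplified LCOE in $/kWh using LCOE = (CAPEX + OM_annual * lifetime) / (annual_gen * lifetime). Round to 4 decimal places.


Total cost = CAPEX + OM * lifetime = 4899835 + 5517 * 20 = 4899835 + 110340 = 5010175
Total generation = annual * lifetime = 1602930 * 20 = 32058600 kWh
LCOE = 5010175 / 32058600
LCOE = 0.1563 $/kWh

0.1563


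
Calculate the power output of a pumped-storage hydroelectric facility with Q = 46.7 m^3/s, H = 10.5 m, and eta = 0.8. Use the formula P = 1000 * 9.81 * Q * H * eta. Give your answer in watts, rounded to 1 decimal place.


Apply the hydropower formula P = rho * g * Q * H * eta
rho * g = 1000 * 9.81 = 9810.0
P = 9810.0 * 46.7 * 10.5 * 0.8
P = 3848266.8 W

3848266.8


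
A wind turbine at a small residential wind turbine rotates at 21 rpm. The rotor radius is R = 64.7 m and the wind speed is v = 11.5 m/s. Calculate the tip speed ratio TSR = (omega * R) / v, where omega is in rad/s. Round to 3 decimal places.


Convert rotational speed to rad/s:
  omega = 21 * 2 * pi / 60 = 2.1991 rad/s
Compute tip speed:
  v_tip = omega * R = 2.1991 * 64.7 = 142.283 m/s
Tip speed ratio:
  TSR = v_tip / v_wind = 142.283 / 11.5 = 12.372

12.372


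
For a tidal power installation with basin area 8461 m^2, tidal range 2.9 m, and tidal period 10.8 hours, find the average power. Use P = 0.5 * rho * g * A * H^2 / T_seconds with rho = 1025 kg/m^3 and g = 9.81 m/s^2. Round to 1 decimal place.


Convert period to seconds: T = 10.8 * 3600 = 38880.0 s
H^2 = 2.9^2 = 8.41
P = 0.5 * rho * g * A * H^2 / T
P = 0.5 * 1025 * 9.81 * 8461 * 8.41 / 38880.0
P = 9201.4 W

9201.4


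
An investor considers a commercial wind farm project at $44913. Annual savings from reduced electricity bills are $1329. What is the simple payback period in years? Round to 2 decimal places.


Simple payback period = initial cost / annual savings
Payback = 44913 / 1329
Payback = 33.79 years

33.79


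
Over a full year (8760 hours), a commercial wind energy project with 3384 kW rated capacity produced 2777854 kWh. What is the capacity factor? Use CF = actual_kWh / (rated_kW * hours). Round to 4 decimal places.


Capacity factor = actual output / maximum possible output
Maximum possible = rated * hours = 3384 * 8760 = 29643840 kWh
CF = 2777854 / 29643840
CF = 0.0937

0.0937


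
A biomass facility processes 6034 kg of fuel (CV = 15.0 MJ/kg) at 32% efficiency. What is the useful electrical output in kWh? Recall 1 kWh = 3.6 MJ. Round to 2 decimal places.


Total energy = mass * CV = 6034 * 15.0 = 90510.0 MJ
Useful energy = total * eta = 90510.0 * 0.32 = 28963.2 MJ
Convert to kWh: 28963.2 / 3.6
Useful energy = 8045.33 kWh

8045.33


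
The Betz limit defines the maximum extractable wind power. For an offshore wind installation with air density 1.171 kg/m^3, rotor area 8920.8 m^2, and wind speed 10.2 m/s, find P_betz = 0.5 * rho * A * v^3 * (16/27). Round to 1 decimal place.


The Betz coefficient Cp_max = 16/27 = 0.5926
v^3 = 10.2^3 = 1061.208
P_betz = 0.5 * rho * A * v^3 * Cp_max
P_betz = 0.5 * 1.171 * 8920.8 * 1061.208 * 0.5926
P_betz = 3284637.4 W

3284637.4


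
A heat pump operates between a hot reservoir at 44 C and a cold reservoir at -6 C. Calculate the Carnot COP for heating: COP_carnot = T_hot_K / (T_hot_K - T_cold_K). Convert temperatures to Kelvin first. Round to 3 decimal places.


Convert to Kelvin:
  T_hot = 44 + 273.15 = 317.15 K
  T_cold = -6 + 273.15 = 267.15 K
Apply Carnot COP formula:
  COP = T_hot_K / (T_hot_K - T_cold_K) = 317.15 / 50.0
  COP = 6.343

6.343


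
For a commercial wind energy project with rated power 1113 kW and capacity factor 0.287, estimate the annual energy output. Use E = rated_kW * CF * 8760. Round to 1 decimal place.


Annual energy = rated_kW * capacity_factor * hours_per_year
Given: P_rated = 1113 kW, CF = 0.287, hours = 8760
E = 1113 * 0.287 * 8760
E = 2798215.6 kWh

2798215.6


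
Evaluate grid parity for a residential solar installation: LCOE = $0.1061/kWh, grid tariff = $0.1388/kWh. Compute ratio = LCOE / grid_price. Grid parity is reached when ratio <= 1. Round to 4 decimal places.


Compare LCOE to grid price:
  LCOE = $0.1061/kWh, Grid price = $0.1388/kWh
  Ratio = LCOE / grid_price = 0.1061 / 0.1388 = 0.7644
  Grid parity achieved (ratio <= 1)? yes

0.7644


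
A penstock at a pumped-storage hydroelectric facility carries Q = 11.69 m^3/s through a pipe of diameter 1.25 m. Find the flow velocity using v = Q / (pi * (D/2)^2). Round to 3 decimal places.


Compute pipe cross-sectional area:
  A = pi * (D/2)^2 = pi * (1.25/2)^2 = 1.2272 m^2
Calculate velocity:
  v = Q / A = 11.69 / 1.2272
  v = 9.526 m/s

9.526


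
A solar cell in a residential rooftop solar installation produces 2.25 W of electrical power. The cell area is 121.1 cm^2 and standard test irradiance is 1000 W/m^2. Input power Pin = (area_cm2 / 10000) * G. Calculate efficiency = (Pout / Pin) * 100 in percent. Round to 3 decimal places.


First compute the input power:
  Pin = area_cm2 / 10000 * G = 121.1 / 10000 * 1000 = 12.11 W
Then compute efficiency:
  Efficiency = (Pout / Pin) * 100 = (2.25 / 12.11) * 100
  Efficiency = 18.580%

18.580


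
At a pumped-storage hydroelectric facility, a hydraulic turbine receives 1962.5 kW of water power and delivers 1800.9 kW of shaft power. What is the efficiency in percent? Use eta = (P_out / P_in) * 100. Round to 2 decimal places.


Turbine efficiency = (output power / input power) * 100
eta = (1800.9 / 1962.5) * 100
eta = 91.77%

91.77


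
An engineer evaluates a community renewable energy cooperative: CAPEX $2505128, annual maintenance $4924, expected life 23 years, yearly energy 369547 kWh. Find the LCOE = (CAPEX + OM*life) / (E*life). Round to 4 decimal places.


Total cost = CAPEX + OM * lifetime = 2505128 + 4924 * 23 = 2505128 + 113252 = 2618380
Total generation = annual * lifetime = 369547 * 23 = 8499581 kWh
LCOE = 2618380 / 8499581
LCOE = 0.3081 $/kWh

0.3081


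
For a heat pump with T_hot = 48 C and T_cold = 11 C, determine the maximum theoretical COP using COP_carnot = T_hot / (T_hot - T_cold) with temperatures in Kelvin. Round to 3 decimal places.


Convert to Kelvin:
  T_hot = 48 + 273.15 = 321.15 K
  T_cold = 11 + 273.15 = 284.15 K
Apply Carnot COP formula:
  COP = T_hot_K / (T_hot_K - T_cold_K) = 321.15 / 37.0
  COP = 8.680

8.680


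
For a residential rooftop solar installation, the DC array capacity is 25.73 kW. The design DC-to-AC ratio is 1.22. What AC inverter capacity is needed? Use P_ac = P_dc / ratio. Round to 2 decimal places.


The inverter AC capacity is determined by the DC/AC ratio.
Given: P_dc = 25.73 kW, DC/AC ratio = 1.22
P_ac = P_dc / ratio = 25.73 / 1.22
P_ac = 21.09 kW

21.09


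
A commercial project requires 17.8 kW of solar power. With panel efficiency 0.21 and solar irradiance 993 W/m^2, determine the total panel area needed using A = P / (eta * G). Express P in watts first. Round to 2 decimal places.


Convert target power to watts: P = 17.8 * 1000 = 17800.0 W
Compute denominator: eta * G = 0.21 * 993 = 208.53
Required area A = P / (eta * G) = 17800.0 / 208.53
A = 85.36 m^2

85.36


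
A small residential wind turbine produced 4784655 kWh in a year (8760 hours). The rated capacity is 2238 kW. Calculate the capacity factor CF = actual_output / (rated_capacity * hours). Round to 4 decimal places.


Capacity factor = actual output / maximum possible output
Maximum possible = rated * hours = 2238 * 8760 = 19604880 kWh
CF = 4784655 / 19604880
CF = 0.2441

0.2441


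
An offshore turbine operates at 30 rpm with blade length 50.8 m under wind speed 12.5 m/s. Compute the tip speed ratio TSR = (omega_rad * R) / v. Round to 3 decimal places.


Convert rotational speed to rad/s:
  omega = 30 * 2 * pi / 60 = 3.1416 rad/s
Compute tip speed:
  v_tip = omega * R = 3.1416 * 50.8 = 159.593 m/s
Tip speed ratio:
  TSR = v_tip / v_wind = 159.593 / 12.5 = 12.767

12.767


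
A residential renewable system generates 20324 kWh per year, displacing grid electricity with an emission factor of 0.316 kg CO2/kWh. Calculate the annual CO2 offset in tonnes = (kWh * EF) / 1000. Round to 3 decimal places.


CO2 offset in kg = generation * emission_factor
CO2 offset = 20324 * 0.316 = 6422.38 kg
Convert to tonnes:
  CO2 offset = 6422.38 / 1000 = 6.422 tonnes

6.422


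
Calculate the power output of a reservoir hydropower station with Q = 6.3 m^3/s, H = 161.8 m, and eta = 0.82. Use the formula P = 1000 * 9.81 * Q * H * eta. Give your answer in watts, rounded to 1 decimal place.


Apply the hydropower formula P = rho * g * Q * H * eta
rho * g = 1000 * 9.81 = 9810.0
P = 9810.0 * 6.3 * 161.8 * 0.82
P = 8199774.8 W

8199774.8


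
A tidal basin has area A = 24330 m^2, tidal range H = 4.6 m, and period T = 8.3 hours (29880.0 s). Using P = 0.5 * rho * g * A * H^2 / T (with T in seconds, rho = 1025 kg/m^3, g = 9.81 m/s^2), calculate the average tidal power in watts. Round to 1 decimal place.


Convert period to seconds: T = 8.3 * 3600 = 29880.0 s
H^2 = 4.6^2 = 21.16
P = 0.5 * rho * g * A * H^2 / T
P = 0.5 * 1025 * 9.81 * 24330 * 21.16 / 29880.0
P = 86624.4 W

86624.4


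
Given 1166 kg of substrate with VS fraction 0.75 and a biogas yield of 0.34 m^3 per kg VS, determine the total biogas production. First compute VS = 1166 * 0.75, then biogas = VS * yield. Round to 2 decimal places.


Compute volatile solids:
  VS = mass * VS_fraction = 1166 * 0.75 = 874.5 kg
Calculate biogas volume:
  Biogas = VS * specific_yield = 874.5 * 0.34
  Biogas = 297.33 m^3

297.33


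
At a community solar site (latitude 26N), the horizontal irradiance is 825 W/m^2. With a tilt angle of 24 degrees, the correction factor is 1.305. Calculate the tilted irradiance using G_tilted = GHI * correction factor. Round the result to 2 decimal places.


Identify the given values:
  GHI = 825 W/m^2, tilt correction factor = 1.305
Apply the formula G_tilted = GHI * factor:
  G_tilted = 825 * 1.305
  G_tilted = 1076.63 W/m^2

1076.63


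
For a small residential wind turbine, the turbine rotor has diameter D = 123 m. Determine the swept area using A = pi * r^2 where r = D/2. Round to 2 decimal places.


Compute the rotor radius:
  r = D / 2 = 123 / 2 = 61.5 m
Calculate swept area:
  A = pi * r^2 = pi * 61.5^2
  A = 11882.29 m^2

11882.29


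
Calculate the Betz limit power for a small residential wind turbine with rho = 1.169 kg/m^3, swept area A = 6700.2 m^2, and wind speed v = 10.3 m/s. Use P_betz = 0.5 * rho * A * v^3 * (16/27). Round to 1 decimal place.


The Betz coefficient Cp_max = 16/27 = 0.5926
v^3 = 10.3^3 = 1092.727
P_betz = 0.5 * rho * A * v^3 * Cp_max
P_betz = 0.5 * 1.169 * 6700.2 * 1092.727 * 0.5926
P_betz = 2535947.0 W

2535947.0


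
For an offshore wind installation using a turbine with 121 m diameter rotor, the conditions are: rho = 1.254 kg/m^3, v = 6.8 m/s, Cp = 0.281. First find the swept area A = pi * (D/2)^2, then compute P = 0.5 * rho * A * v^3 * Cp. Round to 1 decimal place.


Step 1 -- Compute swept area:
  A = pi * (D/2)^2 = pi * (121/2)^2 = 11499.01 m^2
Step 2 -- Apply wind power equation:
  P = 0.5 * rho * A * v^3 * Cp
  v^3 = 6.8^3 = 314.432
  P = 0.5 * 1.254 * 11499.01 * 314.432 * 0.281
  P = 637032.0 W

637032.0


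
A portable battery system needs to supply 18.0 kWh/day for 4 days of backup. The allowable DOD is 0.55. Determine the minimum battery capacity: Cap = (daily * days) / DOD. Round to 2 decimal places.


Total energy needed = daily * days = 18.0 * 4 = 72.0 kWh
Account for depth of discharge:
  Cap = total_energy / DOD = 72.0 / 0.55
  Cap = 130.91 kWh

130.91


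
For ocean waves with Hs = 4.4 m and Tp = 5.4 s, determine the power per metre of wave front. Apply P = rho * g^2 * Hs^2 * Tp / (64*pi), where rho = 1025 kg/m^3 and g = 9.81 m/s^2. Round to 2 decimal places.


Apply wave power formula:
  g^2 = 9.81^2 = 96.2361
  Hs^2 = 4.4^2 = 19.36
  Numerator = rho * g^2 * Hs^2 * Tp = 1025 * 96.2361 * 19.36 * 5.4 = 10312429.51
  Denominator = 64 * pi = 201.0619
  P = 10312429.51 / 201.0619 = 51289.82 W/m

51289.82


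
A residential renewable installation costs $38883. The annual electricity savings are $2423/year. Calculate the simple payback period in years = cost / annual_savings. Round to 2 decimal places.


Simple payback period = initial cost / annual savings
Payback = 38883 / 2423
Payback = 16.05 years

16.05


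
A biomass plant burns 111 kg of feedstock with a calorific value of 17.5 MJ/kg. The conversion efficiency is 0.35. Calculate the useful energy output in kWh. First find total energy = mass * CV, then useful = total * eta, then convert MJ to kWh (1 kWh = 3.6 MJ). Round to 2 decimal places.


Total energy = mass * CV = 111 * 17.5 = 1942.5 MJ
Useful energy = total * eta = 1942.5 * 0.35 = 679.88 MJ
Convert to kWh: 679.88 / 3.6
Useful energy = 188.85 kWh

188.85
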